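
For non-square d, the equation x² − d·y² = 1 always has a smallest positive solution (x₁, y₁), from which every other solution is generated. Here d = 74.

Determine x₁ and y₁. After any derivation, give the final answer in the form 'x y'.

√74 → a₀=8, period (1,1,1,1,16); ℓ=5 odd so k=9
i=0: a=8 ⇒ p=8, q=1
…
i=3: a=1 ⇒ p=26, q=3
…
i=7: a=1 ⇒ p=1471, q=171
i=8: a=1 ⇒ p=2228, q=259
i=9: a=1 ⇒ p=3699, q=430
→ (3699, 430).  Check: 3699²=13682601, 74·430²=13682600, difference 1.

3699 430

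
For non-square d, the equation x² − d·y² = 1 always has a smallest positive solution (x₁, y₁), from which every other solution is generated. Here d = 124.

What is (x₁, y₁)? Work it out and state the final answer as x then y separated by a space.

√124 → a₀=11, period (7,2,1,1,1,…,2,7,22); ℓ=16 even so k=15
i=0: a=11 ⇒ p=11, q=1
i=1: a=7 ⇒ p=78, q=7
…
i=3: a=1 ⇒ p=245, q=22
…
i=5: a=1 ⇒ p=657, q=59
…
i=7: a=1 ⇒ p=3040, q=273
i=8: a=4 ⇒ p=14543, q=1306
i=9: a=1 ⇒ p=17583, q=1579
i=10: a=3 ⇒ p=67292, q=6043
i=11: a=1 ⇒ p=84875, q=7622
…
i=13: a=1 ⇒ p=237042, q=21287
i=14: a=2 ⇒ p=626251, q=56239
i=15: a=7 ⇒ p=4620799, q=414960
fundamental: x₁=4620799, y₁=414960  (since 21351783398401 − 124·172191801600 = 1)

4620799 414960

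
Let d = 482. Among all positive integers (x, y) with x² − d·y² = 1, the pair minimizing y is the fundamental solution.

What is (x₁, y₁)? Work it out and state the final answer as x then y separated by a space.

d=482: √d = [21; 1,20,1,42] (ℓ=4, even), read p_3/q_3
i=0: a=21 ⇒ p=21, q=1
i=1: a=1 ⇒ p=22, q=1
i=2: a=20 ⇒ p=461, q=21
i=3: a=1 ⇒ p=483, q=22
(x₁, y₁) = (483, 22);  483² − 482·22² = 1 ✓

483 22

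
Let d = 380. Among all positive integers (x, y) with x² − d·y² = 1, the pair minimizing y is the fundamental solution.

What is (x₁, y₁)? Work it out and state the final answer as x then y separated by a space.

39 2

d=380: √d = [19; 2,38] (ℓ=2, even), read p_1/q_1
i=0: a=19 ⇒ p=19, q=1
i=1: a=2 ⇒ p=39, q=2
→ (39, 2).  Check: 39²=1521, 380·2²=1520, difference 1.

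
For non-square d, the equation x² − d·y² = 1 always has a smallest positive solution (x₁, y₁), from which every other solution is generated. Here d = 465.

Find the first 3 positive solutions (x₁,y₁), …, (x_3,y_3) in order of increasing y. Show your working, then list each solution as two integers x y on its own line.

15871 736
503777281 23362112
15990898437631 741560158368

[21; 1,1,3,2,2,2,3,1,1,42] for √465; ℓ=10 ⇒ convergent index 9
a_0=21:  p_0=21·1+0=21,  q_0=21·0+1=1
…
a_3=3:  p_3=3·43+22=151,  q_3=3·2+1=7
a_4=2:  p_4=2·151+43=345,  q_4=2·7+2=16
…
a_6=2:  p_6=2·841+345=2027,  q_6=2·39+16=94
a_7=3:  p_7=3·2027+841=6922,  q_7=3·94+39=321
a_8=1:  p_8=1·6922+2027=8949,  q_8=1·321+94=415
a_9=1:  p_9=1·8949+6922=15871,  q_9=1·415+321=736
fundamental: x₁=15871, y₁=736  (since 251888641 − 465·541696 = 1)
n=2: (15871,736)∘(15871,736) = (15871·15871+465·736·736, 15871·736+736·15871) = (503777281,23362112)
n=3: (503777281,23362112)∘(15871,736) = (15871·503777281+465·736·23362112, 15871·23362112+736·503777281) = (15990898437631,741560158368)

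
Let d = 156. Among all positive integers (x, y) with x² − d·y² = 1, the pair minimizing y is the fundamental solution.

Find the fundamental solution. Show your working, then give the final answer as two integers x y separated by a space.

25 2

[12; 2,24] for √156; ℓ=2 ⇒ convergent index 1
k=0  a_k=12  p_k/q_k = 12/1
k=1  a_k=2  p_k/q_k = 25/2
(x₁, y₁) = (25, 2);  25² − 156·2² = 1 ✓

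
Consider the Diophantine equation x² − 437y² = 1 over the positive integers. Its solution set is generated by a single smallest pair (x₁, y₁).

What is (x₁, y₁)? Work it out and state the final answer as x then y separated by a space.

4599 220

√437 → a₀=20, period (1,9,2,9,1,40); ℓ=6 even so k=5
step 0: (20, 1)  from 20·(1,0) + (0,1)
step 1: (21, 1)  from 1·(20,1) + (1,0)
step 2: (209, 10)  from 9·(21,1) + (20,1)
step 3: (439, 21)  from 2·(209,10) + (21,1)
step 4: (4160, 199)  from 9·(439,21) + (209,10)
step 5: (4599, 220)  from 1·(4160,199) + (439,21)
→ (4599, 220).  Check: 4599²=21150801, 437·220²=21150800, difference 1.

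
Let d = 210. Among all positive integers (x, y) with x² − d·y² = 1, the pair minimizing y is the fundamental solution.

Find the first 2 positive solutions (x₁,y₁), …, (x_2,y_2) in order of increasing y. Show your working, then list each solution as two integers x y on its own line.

29 2
1681 116

√210 → a₀=14, period (2,28); ℓ=2 even so k=1
step 0: (14, 1)  from 14·(1,0) + (0,1)
step 1: (29, 2)  from 2·(14,1) + (1,0)
fundamental: x₁=29, y₁=2  (since 841 − 210·4 = 1)
(29+2√210)^2 = 1681 + 116√210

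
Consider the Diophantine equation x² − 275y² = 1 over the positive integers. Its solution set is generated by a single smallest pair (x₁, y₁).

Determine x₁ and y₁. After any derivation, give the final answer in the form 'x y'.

√275 = [16; 1,1,2,1,1,32, …], period ℓ=6 (even) → k=5
i=0: a=16 ⇒ p=16, q=1
i=1: a=1 ⇒ p=17, q=1
i=2: a=1 ⇒ p=33, q=2
i=3: a=2 ⇒ p=83, q=5
i=4: a=1 ⇒ p=116, q=7
i=5: a=1 ⇒ p=199, q=12
(x₁, y₁) = (199, 12);  199² − 275·12² = 1 ✓

199 12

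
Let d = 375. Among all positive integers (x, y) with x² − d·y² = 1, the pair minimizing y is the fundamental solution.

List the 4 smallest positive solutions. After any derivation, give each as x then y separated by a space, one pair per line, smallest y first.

√375 → a₀=19, period (2,1,2,1,5,1,2,1,2,38); ℓ=10 even so k=9
i=0: a=19 ⇒ p=19, q=1
…
i=2: a=1 ⇒ p=58, q=3
…
i=4: a=1 ⇒ p=213, q=11
i=5: a=5 ⇒ p=1220, q=63
…
i=8: a=1 ⇒ p=5519, q=285
i=9: a=2 ⇒ p=15124, q=781
→ (15124, 781).  Check: 15124²=228735376, 375·781²=228735375, difference 1.
k=2:  x_2 = 15124·15124+375·781·781 = 457470751,  y_2 = 15124·781+781·15124 = 23623688
k=3:  x_3 = 15124·457470751+375·781·23623688 = 13837575261124,  y_3 = 15124·23623688+781·457470751 = 714569313843
k=4:  x_4 = 15124·13837575261124+375·781·714569313843 = 418558976041008001,  y_4 = 15124·714569313843+781·13837575261124 = 21614292581499376

15124 781
457470751 23623688
13837575261124 714569313843
418558976041008001 21614292581499376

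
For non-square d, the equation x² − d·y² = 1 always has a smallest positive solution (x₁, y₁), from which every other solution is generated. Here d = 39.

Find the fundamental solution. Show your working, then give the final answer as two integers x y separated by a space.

√39 → a₀=6, period (4,12); ℓ=2 even so k=1
i=0: a=6 ⇒ p=6, q=1
i=1: a=4 ⇒ p=25, q=4
→ (25, 4).  Check: 25²=625, 39·4²=624, difference 1.

25 4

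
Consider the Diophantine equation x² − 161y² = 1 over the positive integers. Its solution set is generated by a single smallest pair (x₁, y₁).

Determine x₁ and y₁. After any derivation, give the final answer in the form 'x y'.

d=161: √d = [12; 1,2,4,1,2,1,4,2,1,24] (ℓ=10, even), read p_9/q_9
i=0: a=12 ⇒ p=12, q=1
…
i=2: a=2 ⇒ p=38, q=3
i=3: a=4 ⇒ p=165, q=13
…
i=6: a=1 ⇒ p=774, q=61
…
i=8: a=2 ⇒ p=8108, q=639
i=9: a=1 ⇒ p=11775, q=928
→ (11775, 928).  Check: 11775²=138650625, 161·928²=138650624, difference 1.

11775 928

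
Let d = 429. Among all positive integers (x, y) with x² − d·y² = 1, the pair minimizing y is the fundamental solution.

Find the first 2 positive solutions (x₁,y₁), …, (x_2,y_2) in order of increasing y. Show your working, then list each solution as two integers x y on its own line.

d=429: √d = [20; 1,2,2,9,1,12,1,9,2,2,1,40] (ℓ=12, even), read p_11/q_11
step 0: (20, 1)  from 20·(1,0) + (0,1)
step 1: (21, 1)  from 1·(20,1) + (1,0)
step 2: (62, 3)  from 2·(21,1) + (20,1)
step 3: (145, 7)  from 2·(62,3) + (21,1)
…
step 5: (1512, 73)  from 1·(1367,66) + (145,7)
step 6: (19511, 942)  from 12·(1512,73) + (1367,66)
step 7: (21023, 1015)  from 1·(19511,942) + (1512,73)
step 8: (208718, 10077)  from 9·(21023,1015) + (19511,942)
…
step 10: (1085636, 52415)  from 2·(438459,21169) + (208718,10077)
step 11: (1524095, 73584)  from 1·(1085636,52415) + (438459,21169)
(x₁, y₁) = (1524095, 73584);  1524095² − 429·73584² = 1 ✓
n=2: (1524095,73584)∘(1524095,73584) = (1524095·1524095+429·73584·73584, 1524095·73584+73584·1524095) = (4645731138049,224298012960)

1524095 73584
4645731138049 224298012960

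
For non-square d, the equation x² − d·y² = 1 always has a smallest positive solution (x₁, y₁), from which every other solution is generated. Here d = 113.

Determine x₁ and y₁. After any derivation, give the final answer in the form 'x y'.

1204353 113296

d=113: √d = [10; 1,1,1,2,2,1,1,1,20] (ℓ=9, odd), read p_17/q_17
i=0: a=10 ⇒ p=10, q=1
i=1: a=1 ⇒ p=11, q=1
…
i=4: a=2 ⇒ p=85, q=8
…
i=7: a=1 ⇒ p=489, q=46
…
i=12: a=1 ⇒ p=49579, q=4664
…
i=14: a=2 ⇒ p=313483, q=29490
…
i=16: a=1 ⇒ p=758918, q=71393
i=17: a=1 ⇒ p=1204353, q=113296
fundamental: x₁=1204353, y₁=113296  (since 1450466148609 − 113·12835983616 = 1)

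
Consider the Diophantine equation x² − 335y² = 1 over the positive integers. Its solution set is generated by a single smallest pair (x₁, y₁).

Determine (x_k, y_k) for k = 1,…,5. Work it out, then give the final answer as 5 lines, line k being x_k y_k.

d=335: √d = [18; 3,3,3,36] (ℓ=4, even), read p_3/q_3
a_0=18:  p_0=18·1+0=18,  q_0=18·0+1=1
a_1=3:  p_1=3·18+1=55,  q_1=3·1+0=3
a_2=3:  p_2=3·55+18=183,  q_2=3·3+1=10
a_3=3:  p_3=3·183+55=604,  q_3=3·10+3=33
→ (604, 33).  Check: 604²=364816, 335·33²=364815, difference 1.
n=2: (604,33)∘(604,33) = (604·604+335·33·33, 604·33+33·604) = (729631,39864)
n=3: (729631,39864)∘(604,33) = (604·729631+335·33·39864, 604·39864+33·729631) = (881393644,48155679)
n=4: (881393644,48155679)∘(604,33) = (604·881393644+335·33·48155679, 604·48155679+33·881393644) = (1064722792321,58172020368)
n=5: (1064722792321,58172020368)∘(604,33) = (604·1064722792321+335·33·58172020368, 604·58172020368+33·1064722792321) = (1286184251730124,70271752448865)

604 33
729631 39864
881393644 48155679
1064722792321 58172020368
1286184251730124 70271752448865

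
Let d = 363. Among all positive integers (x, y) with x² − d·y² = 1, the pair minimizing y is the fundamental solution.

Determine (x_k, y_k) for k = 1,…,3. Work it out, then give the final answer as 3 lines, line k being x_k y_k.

362 19
262087 13756
189750626 9959325

√363 → a₀=19, period (19,38); ℓ=2 even so k=1
i=0: a=19 ⇒ p=19, q=1
i=1: a=19 ⇒ p=362, q=19
fundamental: x₁=362, y₁=19  (since 131044 − 363·361 = 1)
n=2: (362,19)∘(362,19) = (362·362+363·19·19, 362·19+19·362) = (262087,13756)
n=3: (262087,13756)∘(362,19) = (362·262087+363·19·13756, 362·13756+19·262087) = (189750626,9959325)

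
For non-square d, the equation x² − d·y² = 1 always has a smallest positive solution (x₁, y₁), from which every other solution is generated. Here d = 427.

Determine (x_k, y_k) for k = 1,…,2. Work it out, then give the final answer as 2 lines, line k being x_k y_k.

√427 = [20; 1,1,1,40, …], period ℓ=4 (even) → k=3
k=0  a_k=20  p_k/q_k = 20/1
k=1  a_k=1  p_k/q_k = 21/1
k=2  a_k=1  p_k/q_k = 41/2
k=3  a_k=1  p_k/q_k = 62/3
→ (62, 3).  Check: 62²=3844, 427·3²=3843, difference 1.
(62+3√427)^2 = 7687 + 372√427

62 3
7687 372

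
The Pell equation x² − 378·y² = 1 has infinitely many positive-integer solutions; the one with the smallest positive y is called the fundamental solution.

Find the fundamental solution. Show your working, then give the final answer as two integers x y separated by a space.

8749 450

d=378: √d = [19; 2,3,1,4,1,3,2,38] (ℓ=8, even), read p_7/q_7
step 0: (19, 1)  from 19·(1,0) + (0,1)
…
step 4: (836, 43)  from 4·(175,9) + (136,7)
…
step 6: (3869, 199)  from 3·(1011,52) + (836,43)
step 7: (8749, 450)  from 2·(3869,199) + (1011,52)
(x₁, y₁) = (8749, 450);  8749² − 378·450² = 1 ✓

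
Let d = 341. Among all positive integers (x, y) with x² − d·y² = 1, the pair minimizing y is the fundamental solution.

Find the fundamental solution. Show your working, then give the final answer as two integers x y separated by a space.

[18; 2,6,1,8,2,…,6,2,36] for √341; ℓ=14 ⇒ convergent index 13
i=0: a=18 ⇒ p=18, q=1
i=1: a=2 ⇒ p=37, q=2
i=2: a=6 ⇒ p=240, q=13
i=3: a=1 ⇒ p=277, q=15
…
i=7: a=2 ⇒ p=20479, q=1109
i=8: a=1 ⇒ p=28124, q=1523
i=9: a=2 ⇒ p=76727, q=4155
i=10: a=8 ⇒ p=641940, q=34763
i=11: a=1 ⇒ p=718667, q=38918
i=12: a=6 ⇒ p=4953942, q=268271
i=13: a=2 ⇒ p=10626551, q=575460
fundamental: x₁=10626551, y₁=575460  (since 112923586155601 − 341·331154211600 = 1)

10626551 575460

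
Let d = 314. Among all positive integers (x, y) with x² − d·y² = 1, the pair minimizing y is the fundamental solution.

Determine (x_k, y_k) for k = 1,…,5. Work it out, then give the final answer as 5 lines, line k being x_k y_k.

√314 = [17; 1,2,1,1,2,1,34, …], period ℓ=7 (odd) → k=13
i=0: a=17 ⇒ p=17, q=1
…
i=2: a=2 ⇒ p=53, q=3
i=3: a=1 ⇒ p=71, q=4
i=4: a=1 ⇒ p=124, q=7
i=5: a=2 ⇒ p=319, q=18
…
i=8: a=1 ⇒ p=15824, q=893
i=9: a=2 ⇒ p=47029, q=2654
i=10: a=1 ⇒ p=62853, q=3547
i=11: a=1 ⇒ p=109882, q=6201
i=12: a=2 ⇒ p=282617, q=15949
i=13: a=1 ⇒ p=392499, q=22150
fundamental: x₁=392499, y₁=22150  (since 154055465001 − 314·490622500 = 1)
n=2: (392499,22150)∘(392499,22150) = (392499·392499+314·22150·22150, 392499·22150+22150·392499) = (308110930001,17387705700)
n=3: (308110930001,17387705700)∘(392499,22150) = (392499·308110930001+314·22150·17387705700, 392499·17387705700+22150·308110930001) = (241866463828532499,13649314199066450)
n=4: (241866463828532499,13649314199066450)∘(392499,22150) = (392499·241866463828532499+314·22150·13649314199066450, 392499·13649314199066450+22150·241866463828532499) = (189864690372162243720001,10714684347621377411400)
n=5: (189864690372162243720001,10714684347621377411400)∘(392499,22150) = (392499·189864690372162243720001+314·22150·10714684347621377411400, 392499·10714684347621377411400+22150·189864690372162243720001) = (149043402212524750531884812499,8411005783500436710995110750)

392499 22150
308110930001 17387705700
241866463828532499 13649314199066450
189864690372162243720001 10714684347621377411400
149043402212524750531884812499 8411005783500436710995110750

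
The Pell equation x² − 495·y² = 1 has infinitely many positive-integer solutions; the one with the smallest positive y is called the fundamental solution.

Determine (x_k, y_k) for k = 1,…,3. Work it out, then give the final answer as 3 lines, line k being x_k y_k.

89 4
15841 712
2819609 126732

√495 → a₀=22, period (4,44); ℓ=2 even so k=1
a_0=22:  p_0=22·1+0=22,  q_0=22·0+1=1
a_1=4:  p_1=4·22+1=89,  q_1=4·1+0=4
(x₁, y₁) = (89, 4);  89² − 495·4² = 1 ✓
n=2: (89,4)∘(89,4) = (89·89+495·4·4, 89·4+4·89) = (15841,712)
n=3: (15841,712)∘(89,4) = (89·15841+495·4·712, 89·712+4·15841) = (2819609,126732)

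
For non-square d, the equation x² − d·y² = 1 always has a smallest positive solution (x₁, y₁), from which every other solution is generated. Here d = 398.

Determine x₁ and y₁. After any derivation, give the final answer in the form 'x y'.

399 20

d=398: √d = [19; 1,18,1,38] (ℓ=4, even), read p_3/q_3
k=0  a_k=19  p_k/q_k = 19/1
k=1  a_k=1  p_k/q_k = 20/1
k=2  a_k=18  p_k/q_k = 379/19
k=3  a_k=1  p_k/q_k = 399/20
(x₁, y₁) = (399, 20);  399² − 398·20² = 1 ✓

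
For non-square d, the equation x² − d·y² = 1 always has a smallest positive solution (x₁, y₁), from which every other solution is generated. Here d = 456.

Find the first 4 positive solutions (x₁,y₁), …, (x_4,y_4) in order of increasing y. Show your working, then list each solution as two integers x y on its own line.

1025 48
2101249 98400
4307559425 201719952
8830494720001 413525803200

√456 = [21; 2,1,4,1,2,42, …], period ℓ=6 (even) → k=5
step 0: (21, 1)  from 21·(1,0) + (0,1)
…
step 4: (363, 17)  from 1·(299,14) + (64,3)
step 5: (1025, 48)  from 2·(363,17) + (299,14)
→ (1025, 48).  Check: 1025²=1050625, 456·48²=1050624, difference 1.
(1025+48√456)^2 = 2101249 + 98400√456
(1025+48√456)^3 = 4307559425 + 201719952√456
(1025+48√456)^4 = 8830494720001 + 413525803200√456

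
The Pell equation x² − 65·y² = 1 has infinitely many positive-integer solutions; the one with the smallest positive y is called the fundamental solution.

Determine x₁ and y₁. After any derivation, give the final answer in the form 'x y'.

129 16

√65 = [8; 16, …], period ℓ=1 (odd) → k=1
k=0  a_k=8  p_k/q_k = 8/1
k=1  a_k=16  p_k/q_k = 129/16
(x₁, y₁) = (129, 16);  129² − 65·16² = 1 ✓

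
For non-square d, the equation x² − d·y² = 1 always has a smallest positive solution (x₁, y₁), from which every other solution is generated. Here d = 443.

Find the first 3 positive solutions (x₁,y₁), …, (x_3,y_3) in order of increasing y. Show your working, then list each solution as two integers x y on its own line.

d=443: √d = [21; 21,42] (ℓ=2, even), read p_1/q_1
a_0=21:  p_0=21·1+0=21,  q_0=21·0+1=1
a_1=21:  p_1=21·21+1=442,  q_1=21·1+0=21
→ (442, 21).  Check: 442²=195364, 443·21²=195363, difference 1.
(442+21√443)^2 = 390727 + 18564√443
(442+21√443)^3 = 345402226 + 16410555√443

442 21
390727 18564
345402226 16410555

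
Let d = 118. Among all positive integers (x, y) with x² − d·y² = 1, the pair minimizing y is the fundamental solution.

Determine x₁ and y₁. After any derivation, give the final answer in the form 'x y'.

√118 → a₀=10, period (1,6,3,2,10,2,3,6,1,20); ℓ=10 even so k=9
a_0=10:  p_0=10·1+0=10,  q_0=10·0+1=1
a_1=1:  p_1=1·10+1=11,  q_1=1·1+0=1
…
a_3=3:  p_3=3·76+11=239,  q_3=3·7+1=22
a_4=2:  p_4=2·239+76=554,  q_4=2·22+7=51
a_5=10:  p_5=10·554+239=5779,  q_5=10·51+22=532
a_6=2:  p_6=2·5779+554=12112,  q_6=2·532+51=1115
a_7=3:  p_7=3·12112+5779=42115,  q_7=3·1115+532=3877
a_8=6:  p_8=6·42115+12112=264802,  q_8=6·3877+1115=24377
a_9=1:  p_9=1·264802+42115=306917,  q_9=1·24377+3877=28254
(x₁, y₁) = (306917, 28254);  306917² − 118·28254² = 1 ✓

306917 28254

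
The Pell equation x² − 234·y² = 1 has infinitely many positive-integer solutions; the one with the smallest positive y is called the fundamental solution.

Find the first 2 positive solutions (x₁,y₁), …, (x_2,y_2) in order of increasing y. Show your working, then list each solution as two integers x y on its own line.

5201 340
54100801 3536680

[15; 3,2,1,2,1,2,3,30] for √234; ℓ=8 ⇒ convergent index 7
i=0: a=15 ⇒ p=15, q=1
…
i=6: a=2 ⇒ p=1545, q=101
i=7: a=3 ⇒ p=5201, q=340
(x₁, y₁) = (5201, 340);  5201² − 234·340² = 1 ✓
n=2: (5201,340)∘(5201,340) = (5201·5201+234·340·340, 5201·340+340·5201) = (54100801,3536680)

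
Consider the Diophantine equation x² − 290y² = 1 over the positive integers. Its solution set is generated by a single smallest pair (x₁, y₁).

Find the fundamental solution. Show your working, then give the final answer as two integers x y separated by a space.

579 34

d=290: √d = [17; 34] (ℓ=1, odd), read p_1/q_1
step 0: (17, 1)  from 17·(1,0) + (0,1)
step 1: (579, 34)  from 34·(17,1) + (1,0)
(x₁, y₁) = (579, 34);  579² − 290·34² = 1 ✓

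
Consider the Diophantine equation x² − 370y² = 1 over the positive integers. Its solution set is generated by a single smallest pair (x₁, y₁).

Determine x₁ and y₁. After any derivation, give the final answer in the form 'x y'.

213859 11118

√370 = [19; 4,4,38, …], period ℓ=3 (odd) → k=5
a_0=19:  p_0=19·1+0=19,  q_0=19·0+1=1
…
a_4=4:  p_4=4·12503+327=50339,  q_4=4·650+17=2617
a_5=4:  p_5=4·50339+12503=213859,  q_5=4·2617+650=11118
→ (213859, 11118).  Check: 213859²=45735671881, 370·11118²=45735671880, difference 1.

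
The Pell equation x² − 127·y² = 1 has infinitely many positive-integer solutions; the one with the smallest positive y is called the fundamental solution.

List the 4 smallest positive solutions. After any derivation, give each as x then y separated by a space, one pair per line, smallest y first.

√127 → a₀=11, period (3,1,2,2,7,11,7,2,2,1,3,22); ℓ=12 even so k=11
i=0: a=11 ⇒ p=11, q=1
…
i=2: a=1 ⇒ p=45, q=4
…
i=5: a=7 ⇒ p=2175, q=193
i=6: a=11 ⇒ p=24218, q=2149
…
i=9: a=2 ⇒ p=906941, q=80478
i=10: a=1 ⇒ p=1274561, q=113099
i=11: a=3 ⇒ p=4730624, q=419775
→ (4730624, 419775).  Check: 4730624²=22378803429376, 127·419775²=22378803429375, difference 1.
k=2:  x_2 = 4730624·4730624+127·419775·419775 = 44757606858751,  y_2 = 4730624·419775+419775·4730624 = 3971595379200
k=3:  x_3 = 4730624·44757606858751+127·419775·3971595379200 = 423462818377139450624,  y_3 = 4730624·3971595379200+419775·44757606858751 = 37576248838264821825
k=4:  x_4 = 4730624·423462818377139450624+127·419775·37576248838264821825 = 4006486743445029115330560001,  y_4 = 4730624·37576248838264821825+419775·423462818377139450624 = 355518209168531397366758400

4730624 419775
44757606858751 3971595379200
423462818377139450624 37576248838264821825
4006486743445029115330560001 355518209168531397366758400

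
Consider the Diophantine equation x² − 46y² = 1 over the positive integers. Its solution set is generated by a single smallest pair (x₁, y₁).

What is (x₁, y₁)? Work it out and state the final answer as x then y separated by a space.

√46 → a₀=6, period (1,3,1,1,2,6,2,1,1,3,1,12); ℓ=12 even so k=11
a_0=6:  p_0=6·1+0=6,  q_0=6·0+1=1
a_1=1:  p_1=1·6+1=7,  q_1=1·1+0=1
a_2=3:  p_2=3·7+6=27,  q_2=3·1+1=4
a_3=1:  p_3=1·27+7=34,  q_3=1·4+1=5
a_4=1:  p_4=1·34+27=61,  q_4=1·5+4=9
…
a_6=6:  p_6=6·156+61=997,  q_6=6·23+9=147
a_7=2:  p_7=2·997+156=2150,  q_7=2·147+23=317
a_8=1:  p_8=1·2150+997=3147,  q_8=1·317+147=464
…
a_10=3:  p_10=3·5297+3147=19038,  q_10=3·781+464=2807
a_11=1:  p_11=1·19038+5297=24335,  q_11=1·2807+781=3588
→ (24335, 3588).  Check: 24335²=592192225, 46·3588²=592192224, difference 1.

24335 3588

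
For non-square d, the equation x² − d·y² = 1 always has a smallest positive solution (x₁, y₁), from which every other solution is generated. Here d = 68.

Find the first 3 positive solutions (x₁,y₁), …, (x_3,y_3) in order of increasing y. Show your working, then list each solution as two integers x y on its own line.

√68 → a₀=8, period (4,16); ℓ=2 even so k=1
step 0: (8, 1)  from 8·(1,0) + (0,1)
step 1: (33, 4)  from 4·(8,1) + (1,0)
(x₁, y₁) = (33, 4);  33² − 68·4² = 1 ✓
n=2: (33,4)∘(33,4) = (33·33+68·4·4, 33·4+4·33) = (2177,264)
n=3: (2177,264)∘(33,4) = (33·2177+68·4·264, 33·264+4·2177) = (143649,17420)

33 4
2177 264
143649 17420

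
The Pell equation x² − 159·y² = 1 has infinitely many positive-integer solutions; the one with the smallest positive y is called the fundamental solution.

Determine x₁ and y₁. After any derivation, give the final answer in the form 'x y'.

√159 = [12; 1,1,1,1,3,1,1,1,1,24, …], period ℓ=10 (even) → k=9
k=0  a_k=12  p_k/q_k = 12/1
…
k=3  a_k=1  p_k/q_k = 38/3
k=4  a_k=1  p_k/q_k = 63/5
k=5  a_k=3  p_k/q_k = 227/18
k=6  a_k=1  p_k/q_k = 290/23
…
k=8  a_k=1  p_k/q_k = 807/64
k=9  a_k=1  p_k/q_k = 1324/105
(x₁, y₁) = (1324, 105);  1324² − 159·105² = 1 ✓

1324 105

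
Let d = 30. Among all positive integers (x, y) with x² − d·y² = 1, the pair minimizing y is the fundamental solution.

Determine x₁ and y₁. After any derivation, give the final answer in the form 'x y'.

[5; 2,10] for √30; ℓ=2 ⇒ convergent index 1
a_0=5:  p_0=5·1+0=5,  q_0=5·0+1=1
a_1=2:  p_1=2·5+1=11,  q_1=2·1+0=2
fundamental: x₁=11, y₁=2  (since 121 − 30·4 = 1)

11 2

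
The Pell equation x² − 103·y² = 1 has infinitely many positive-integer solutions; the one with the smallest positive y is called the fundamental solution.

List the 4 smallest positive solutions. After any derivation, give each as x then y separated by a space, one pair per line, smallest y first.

√103 → a₀=10, period (6,1,2,1,1,9,1,1,2,1,6,20); ℓ=12 even so k=11
i=0: a=10 ⇒ p=10, q=1
i=1: a=6 ⇒ p=61, q=6
…
i=3: a=2 ⇒ p=203, q=20
…
i=5: a=1 ⇒ p=477, q=47
i=6: a=9 ⇒ p=4567, q=450
…
i=9: a=2 ⇒ p=24266, q=2391
i=10: a=1 ⇒ p=33877, q=3338
i=11: a=6 ⇒ p=227528, q=22419
→ (227528, 22419).  Check: 227528²=51768990784, 103·22419²=51768990783, difference 1.
n=2: (227528,22419)∘(227528,22419) = (227528·227528+103·22419·22419, 227528·22419+22419·227528) = (103537981567,10201900464)
n=3: (103537981567,10201900464)∘(227528,22419) = (227528·103537981567+103·22419·10201900464, 227528·10201900464+22419·103537981567) = (47115579739725224,4642436017523565)
n=4: (47115579739725224,4642436017523565)∘(227528,22419) = (227528·47115579739725224+103·22419·4642436017523565, 227528·4642436017523565+22419·47115579739725224) = (21440227253936863550977,2112568364380001494176)

227528 22419
103537981567 10201900464
47115579739725224 4642436017523565
21440227253936863550977 2112568364380001494176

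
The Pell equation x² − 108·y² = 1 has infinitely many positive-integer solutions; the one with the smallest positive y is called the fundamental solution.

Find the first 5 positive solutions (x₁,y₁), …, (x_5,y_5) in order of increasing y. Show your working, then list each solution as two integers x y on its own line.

1351 130
3650401 351260
9863382151 949104390
26650854921601 2564479710520
72010600134783751 6929223228720650

d=108: √d = [10; 2,1,1,4,1,1,2,20] (ℓ=8, even), read p_7/q_7
i=0: a=10 ⇒ p=10, q=1
i=1: a=2 ⇒ p=21, q=2
i=2: a=1 ⇒ p=31, q=3
i=3: a=1 ⇒ p=52, q=5
i=4: a=4 ⇒ p=239, q=23
…
i=6: a=1 ⇒ p=530, q=51
i=7: a=2 ⇒ p=1351, q=130
fundamental: x₁=1351, y₁=130  (since 1825201 − 108·16900 = 1)
(x_2, y_2) = (1351·1351 + 108·130·130, 1351·130 + 130·1351) = (3650401, 351260)
(x_3, y_3) = (1351·3650401 + 108·130·351260, 1351·351260 + 130·3650401) = (9863382151, 949104390)
(x_4, y_4) = (1351·9863382151 + 108·130·949104390, 1351·949104390 + 130·9863382151) = (26650854921601, 2564479710520)
(x_5, y_5) = (1351·26650854921601 + 108·130·2564479710520, 1351·2564479710520 + 130·26650854921601) = (72010600134783751, 6929223228720650)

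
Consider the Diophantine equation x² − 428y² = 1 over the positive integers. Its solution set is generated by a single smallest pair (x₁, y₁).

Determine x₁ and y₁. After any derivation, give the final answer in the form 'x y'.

1850887 89466

[20; 1,2,4,1,5,10,5,1,4,2,1,40] for √428; ℓ=12 ⇒ convergent index 11
a_0=20:  p_0=20·1+0=20,  q_0=20·0+1=1
a_1=1:  p_1=1·20+1=21,  q_1=1·1+0=1
…
a_3=4:  p_3=4·62+21=269,  q_3=4·3+1=13
a_4=1:  p_4=1·269+62=331,  q_4=1·13+3=16
a_5=5:  p_5=5·331+269=1924,  q_5=5·16+13=93
a_6=10:  p_6=10·1924+331=19571,  q_6=10·93+16=946
a_7=5:  p_7=5·19571+1924=99779,  q_7=5·946+93=4823
a_8=1:  p_8=1·99779+19571=119350,  q_8=1·4823+946=5769
a_9=4:  p_9=4·119350+99779=577179,  q_9=4·5769+4823=27899
a_10=2:  p_10=2·577179+119350=1273708,  q_10=2·27899+5769=61567
a_11=1:  p_11=1·1273708+577179=1850887,  q_11=1·61567+27899=89466
→ (1850887, 89466).  Check: 1850887²=3425782686769, 428·89466²=3425782686768, difference 1.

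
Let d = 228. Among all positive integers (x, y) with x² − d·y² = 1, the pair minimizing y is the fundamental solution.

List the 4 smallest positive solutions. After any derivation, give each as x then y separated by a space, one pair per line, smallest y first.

151 10
45601 3020
13771351 912030
4158902401 275430040

√228 = [15; 10,30, …], period ℓ=2 (even) → k=1
i=0: a=15 ⇒ p=15, q=1
i=1: a=10 ⇒ p=151, q=10
(x₁, y₁) = (151, 10);  151² − 228·10² = 1 ✓
(x_2, y_2) = (151·151 + 228·10·10, 151·10 + 10·151) = (45601, 3020)
(x_3, y_3) = (151·45601 + 228·10·3020, 151·3020 + 10·45601) = (13771351, 912030)
(x_4, y_4) = (151·13771351 + 228·10·912030, 151·912030 + 10·13771351) = (4158902401, 275430040)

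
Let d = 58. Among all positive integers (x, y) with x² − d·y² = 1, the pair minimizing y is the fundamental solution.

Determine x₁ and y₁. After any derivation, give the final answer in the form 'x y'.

19603 2574

√58 → a₀=7, period (1,1,1,1,1,1,14); ℓ=7 odd so k=13
a_0=7:  p_0=7·1+0=7,  q_0=7·0+1=1
…
a_8=1:  p_8=1·1447+99=1546,  q_8=1·190+13=203
…
a_10=1:  p_10=1·2993+1546=4539,  q_10=1·393+203=596
…
a_12=1:  p_12=1·7532+4539=12071,  q_12=1·989+596=1585
a_13=1:  p_13=1·12071+7532=19603,  q_13=1·1585+989=2574
→ (19603, 2574).  Check: 19603²=384277609, 58·2574²=384277608, difference 1.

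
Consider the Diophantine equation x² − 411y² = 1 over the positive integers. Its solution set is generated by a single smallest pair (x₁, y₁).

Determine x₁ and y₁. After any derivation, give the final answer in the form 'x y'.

49730 2453

√411 → a₀=20, period (3,1,1,1,19,1,1,1,3,40); ℓ=10 even so k=9
i=0: a=20 ⇒ p=20, q=1
i=1: a=3 ⇒ p=61, q=3
i=2: a=1 ⇒ p=81, q=4
…
i=4: a=1 ⇒ p=223, q=11
i=5: a=19 ⇒ p=4379, q=216
i=6: a=1 ⇒ p=4602, q=227
…
i=8: a=1 ⇒ p=13583, q=670
i=9: a=3 ⇒ p=49730, q=2453
fundamental: x₁=49730, y₁=2453  (since 2473072900 − 411·6017209 = 1)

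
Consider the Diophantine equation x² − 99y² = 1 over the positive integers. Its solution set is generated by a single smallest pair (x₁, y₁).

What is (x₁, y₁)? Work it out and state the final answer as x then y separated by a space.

10 1

√99 → a₀=9, period (1,18); ℓ=2 even so k=1
k=0  a_k=9  p_k/q_k = 9/1
k=1  a_k=1  p_k/q_k = 10/1
fundamental: x₁=10, y₁=1  (since 100 − 99·1 = 1)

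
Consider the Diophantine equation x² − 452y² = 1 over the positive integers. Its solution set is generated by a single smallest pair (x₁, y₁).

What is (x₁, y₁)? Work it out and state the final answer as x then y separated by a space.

1204353 56648

[21; 3,1,5,3,10,3,5,1,3,42] for √452; ℓ=10 ⇒ convergent index 9
k=0  a_k=21  p_k/q_k = 21/1
…
k=6  a_k=3  p_k/q_k = 49579/2332
…
k=8  a_k=1  p_k/q_k = 313483/14745
k=9  a_k=3  p_k/q_k = 1204353/56648
(x₁, y₁) = (1204353, 56648);  1204353² − 452·56648² = 1 ✓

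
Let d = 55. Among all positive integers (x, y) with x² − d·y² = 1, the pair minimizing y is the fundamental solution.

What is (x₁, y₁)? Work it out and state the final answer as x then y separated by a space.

√55 = [7; 2,2,2,14, …], period ℓ=4 (even) → k=3
i=0: a=7 ⇒ p=7, q=1
i=1: a=2 ⇒ p=15, q=2
i=2: a=2 ⇒ p=37, q=5
i=3: a=2 ⇒ p=89, q=12
(x₁, y₁) = (89, 12);  89² − 55·12² = 1 ✓

89 12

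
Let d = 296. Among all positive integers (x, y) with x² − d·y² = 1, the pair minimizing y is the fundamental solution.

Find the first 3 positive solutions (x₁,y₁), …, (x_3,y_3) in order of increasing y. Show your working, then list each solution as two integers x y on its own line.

[17; 4,1,7,1,4,34] for √296; ℓ=6 ⇒ convergent index 5
step 0: (17, 1)  from 17·(1,0) + (0,1)
step 1: (69, 4)  from 4·(17,1) + (1,0)
step 2: (86, 5)  from 1·(69,4) + (17,1)
…
step 4: (757, 44)  from 1·(671,39) + (86,5)
step 5: (3699, 215)  from 4·(757,44) + (671,39)
(x₁, y₁) = (3699, 215);  3699² − 296·215² = 1 ✓
n=2: (3699,215)∘(3699,215) = (3699·3699+296·215·215, 3699·215+215·3699) = (27365201,1590570)
n=3: (27365201,1590570)∘(3699,215) = (3699·27365201+296·215·1590570, 3699·1590570+215·27365201) = (202447753299,11767036645)

3699 215
27365201 1590570
202447753299 11767036645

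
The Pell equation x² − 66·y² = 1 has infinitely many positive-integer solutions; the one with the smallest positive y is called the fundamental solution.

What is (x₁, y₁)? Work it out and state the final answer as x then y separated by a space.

[8; 8,16] for √66; ℓ=2 ⇒ convergent index 1
a_0=8:  p_0=8·1+0=8,  q_0=8·0+1=1
a_1=8:  p_1=8·8+1=65,  q_1=8·1+0=8
fundamental: x₁=65, y₁=8  (since 4225 − 66·64 = 1)

65 8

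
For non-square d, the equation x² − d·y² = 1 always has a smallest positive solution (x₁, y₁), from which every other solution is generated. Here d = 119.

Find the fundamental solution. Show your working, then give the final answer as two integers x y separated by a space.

d=119: √d = [10; 1,9,1,20] (ℓ=4, even), read p_3/q_3
a_0=10:  p_0=10·1+0=10,  q_0=10·0+1=1
…
a_2=9:  p_2=9·11+10=109,  q_2=9·1+1=10
a_3=1:  p_3=1·109+11=120,  q_3=1·10+1=11
(x₁, y₁) = (120, 11);  120² − 119·11² = 1 ✓

120 11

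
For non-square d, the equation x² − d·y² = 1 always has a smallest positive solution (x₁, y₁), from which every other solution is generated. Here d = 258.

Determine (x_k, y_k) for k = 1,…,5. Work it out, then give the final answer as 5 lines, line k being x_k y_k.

√258 → a₀=16, period (16,32); ℓ=2 even so k=1
step 0: (16, 1)  from 16·(1,0) + (0,1)
step 1: (257, 16)  from 16·(16,1) + (1,0)
→ (257, 16).  Check: 257²=66049, 258·16²=66048, difference 1.
n=2: (257,16)∘(257,16) = (257·257+258·16·16, 257·16+16·257) = (132097,8224)
n=3: (132097,8224)∘(257,16) = (257·132097+258·16·8224, 257·8224+16·132097) = (67897601,4227120)
n=4: (67897601,4227120)∘(257,16) = (257·67897601+258·16·4227120, 257·4227120+16·67897601) = (34899234817,2172731456)
n=5: (34899234817,2172731456)∘(257,16) = (257·34899234817+258·16·2172731456, 257·2172731456+16·34899234817) = (17938138798337,1116779741264)

257 16
132097 8224
67897601 4227120
34899234817 2172731456
17938138798337 1116779741264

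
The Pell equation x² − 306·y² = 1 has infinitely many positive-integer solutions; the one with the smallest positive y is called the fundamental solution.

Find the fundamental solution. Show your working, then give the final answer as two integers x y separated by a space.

√306 → a₀=17, period (2,34); ℓ=2 even so k=1
step 0: (17, 1)  from 17·(1,0) + (0,1)
step 1: (35, 2)  from 2·(17,1) + (1,0)
fundamental: x₁=35, y₁=2  (since 1225 − 306·4 = 1)

35 2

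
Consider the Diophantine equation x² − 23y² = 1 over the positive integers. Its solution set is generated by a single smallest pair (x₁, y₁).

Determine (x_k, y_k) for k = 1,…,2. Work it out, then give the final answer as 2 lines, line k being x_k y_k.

√23 → a₀=4, period (1,3,1,8); ℓ=4 even so k=3
a_0=4:  p_0=4·1+0=4,  q_0=4·0+1=1
a_1=1:  p_1=1·4+1=5,  q_1=1·1+0=1
a_2=3:  p_2=3·5+4=19,  q_2=3·1+1=4
a_3=1:  p_3=1·19+5=24,  q_3=1·4+1=5
(x₁, y₁) = (24, 5);  24² − 23·5² = 1 ✓
(24+5√23)^2 = 1151 + 240√23

24 5
1151 240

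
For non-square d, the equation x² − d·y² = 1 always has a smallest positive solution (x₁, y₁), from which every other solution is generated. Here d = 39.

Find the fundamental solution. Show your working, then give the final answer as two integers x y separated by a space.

25 4

√39 → a₀=6, period (4,12); ℓ=2 even so k=1
k=0  a_k=6  p_k/q_k = 6/1
k=1  a_k=4  p_k/q_k = 25/4
→ (25, 4).  Check: 25²=625, 39·4²=624, difference 1.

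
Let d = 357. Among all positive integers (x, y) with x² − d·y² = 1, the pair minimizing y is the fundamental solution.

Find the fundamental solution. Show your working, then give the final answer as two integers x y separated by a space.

3401 180

√357 → a₀=18, period (1,8,2,8,1,36); ℓ=6 even so k=5
k=0  a_k=18  p_k/q_k = 18/1
k=1  a_k=1  p_k/q_k = 19/1
k=2  a_k=8  p_k/q_k = 170/9
…
k=4  a_k=8  p_k/q_k = 3042/161
k=5  a_k=1  p_k/q_k = 3401/180
fundamental: x₁=3401, y₁=180  (since 11566801 − 357·32400 = 1)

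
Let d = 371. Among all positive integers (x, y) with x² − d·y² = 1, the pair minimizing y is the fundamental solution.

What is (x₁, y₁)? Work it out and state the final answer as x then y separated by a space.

1695 88

[19; 3,1,4,1,3,38] for √371; ℓ=6 ⇒ convergent index 5
i=0: a=19 ⇒ p=19, q=1
…
i=2: a=1 ⇒ p=77, q=4
…
i=4: a=1 ⇒ p=443, q=23
i=5: a=3 ⇒ p=1695, q=88
fundamental: x₁=1695, y₁=88  (since 2873025 − 371·7744 = 1)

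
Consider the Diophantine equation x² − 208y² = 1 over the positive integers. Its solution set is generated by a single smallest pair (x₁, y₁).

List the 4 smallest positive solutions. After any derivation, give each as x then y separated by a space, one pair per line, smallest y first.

√208 = [14; 2,2,1,2,2,28, …], period ℓ=6 (even) → k=5
step 0: (14, 1)  from 14·(1,0) + (0,1)
…
step 4: (274, 19)  from 2·(101,7) + (72,5)
step 5: (649, 45)  from 2·(274,19) + (101,7)
fundamental: x₁=649, y₁=45  (since 421201 − 208·2025 = 1)
(649+45√208)^2 = 842401 + 58410√208
(649+45√208)^3 = 1093435849 + 75816135√208
(649+45√208)^4 = 1419278889601 + 98409284820√208

649 45
842401 58410
1093435849 75816135
1419278889601 98409284820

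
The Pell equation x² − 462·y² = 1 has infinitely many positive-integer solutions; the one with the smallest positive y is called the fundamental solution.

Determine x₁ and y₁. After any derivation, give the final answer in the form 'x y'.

43 2

d=462: √d = [21; 2,42] (ℓ=2, even), read p_1/q_1
step 0: (21, 1)  from 21·(1,0) + (0,1)
step 1: (43, 2)  from 2·(21,1) + (1,0)
→ (43, 2).  Check: 43²=1849, 462·2²=1848, difference 1.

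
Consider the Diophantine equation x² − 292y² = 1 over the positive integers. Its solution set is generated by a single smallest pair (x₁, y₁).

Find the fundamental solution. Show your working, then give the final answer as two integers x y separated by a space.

2281249 133500

d=292: √d = [17; 11,2,1,3,8,3,1,2,11,34] (ℓ=10, even), read p_9/q_9
step 0: (17, 1)  from 17·(1,0) + (0,1)
step 1: (188, 11)  from 11·(17,1) + (1,0)
step 2: (393, 23)  from 2·(188,11) + (17,1)
step 3: (581, 34)  from 1·(393,23) + (188,11)
step 4: (2136, 125)  from 3·(581,34) + (393,23)
step 5: (17669, 1034)  from 8·(2136,125) + (581,34)
step 6: (55143, 3227)  from 3·(17669,1034) + (2136,125)
…
step 8: (200767, 11749)  from 2·(72812,4261) + (55143,3227)
step 9: (2281249, 133500)  from 11·(200767,11749) + (72812,4261)
fundamental: x₁=2281249, y₁=133500  (since 5204097000001 − 292·17822250000 = 1)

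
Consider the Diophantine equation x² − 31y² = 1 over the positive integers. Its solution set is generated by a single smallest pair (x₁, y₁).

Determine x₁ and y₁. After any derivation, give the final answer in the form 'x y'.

√31 = [5; 1,1,3,5,3,1,1,10, …], period ℓ=8 (even) → k=7
step 0: (5, 1)  from 5·(1,0) + (0,1)
…
step 2: (11, 2)  from 1·(6,1) + (5,1)
step 3: (39, 7)  from 3·(11,2) + (6,1)
…
step 6: (863, 155)  from 1·(657,118) + (206,37)
step 7: (1520, 273)  from 1·(863,155) + (657,118)
→ (1520, 273).  Check: 1520²=2310400, 31·273²=2310399, difference 1.

1520 273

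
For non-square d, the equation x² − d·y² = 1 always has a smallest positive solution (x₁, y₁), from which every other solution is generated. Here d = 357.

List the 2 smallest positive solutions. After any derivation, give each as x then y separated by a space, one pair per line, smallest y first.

3401 180
23133601 1224360

[18; 1,8,2,8,1,36] for √357; ℓ=6 ⇒ convergent index 5
a_0=18:  p_0=18·1+0=18,  q_0=18·0+1=1
…
a_3=2:  p_3=2·170+19=359,  q_3=2·9+1=19
a_4=8:  p_4=8·359+170=3042,  q_4=8·19+9=161
a_5=1:  p_5=1·3042+359=3401,  q_5=1·161+19=180
(x₁, y₁) = (3401, 180);  3401² − 357·180² = 1 ✓
n=2: (3401,180)∘(3401,180) = (3401·3401+357·180·180, 3401·180+180·3401) = (23133601,1224360)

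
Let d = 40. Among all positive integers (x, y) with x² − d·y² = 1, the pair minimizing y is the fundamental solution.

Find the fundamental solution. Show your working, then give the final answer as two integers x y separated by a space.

19 3

d=40: √d = [6; 3,12] (ℓ=2, even), read p_1/q_1
i=0: a=6 ⇒ p=6, q=1
i=1: a=3 ⇒ p=19, q=3
(x₁, y₁) = (19, 3);  19² − 40·3² = 1 ✓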